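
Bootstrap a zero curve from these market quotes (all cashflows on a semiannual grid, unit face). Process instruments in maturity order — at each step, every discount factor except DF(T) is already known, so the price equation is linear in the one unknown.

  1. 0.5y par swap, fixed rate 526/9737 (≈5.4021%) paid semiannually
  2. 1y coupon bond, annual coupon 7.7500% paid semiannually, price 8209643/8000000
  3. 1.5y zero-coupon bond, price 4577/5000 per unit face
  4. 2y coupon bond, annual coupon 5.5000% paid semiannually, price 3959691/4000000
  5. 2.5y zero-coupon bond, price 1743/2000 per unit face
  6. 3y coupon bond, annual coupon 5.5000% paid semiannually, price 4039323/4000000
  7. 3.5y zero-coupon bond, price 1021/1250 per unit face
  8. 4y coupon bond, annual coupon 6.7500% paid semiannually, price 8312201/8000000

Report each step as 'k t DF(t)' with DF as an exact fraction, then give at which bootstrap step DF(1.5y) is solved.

step 1 [0.5y] swap r/2=263/9737: DF=(1 − 263/9737·(0))/(1+263/9737) = 9737/10000 ≈ 0.973700
step 2 [1y] bond c/2=31/800: DF=(8209643/8000000 − 31/800·(0.973700))/(1+31/800) = 2379/2500 ≈ 0.951600
step 3 [1.5y] zero: DF = P = 4577/5000 ≈ 0.915400
step 4 [2y] bond c/2=11/400: DF=(3959691/4000000 − 11/400·(0.973700+0.951600+0.915400))/(1+11/400) = 4437/5000 ≈ 0.887400
step 5 [2.5y] zero: DF = P = 1743/2000 ≈ 0.871500
step 6 [3y] bond c/2=11/400: DF=(4039323/4000000 − 11/400·(0.973700+0.951600+0.915400+0.887400+0.871500))/(1+11/400) = 8597/10000 ≈ 0.859700
step 7 [3.5y] zero: DF = P = 1021/1250 ≈ 0.816800
step 8 [4y] bond c/2=27/800: DF=(8312201/8000000 − 27/800·(0.973700+0.951600+0.915400+0.887400+0.871500+0.859700+0.816800))/(1+27/800) = 4001/5000 ≈ 0.800200

1 1/2 9737/10000
2 1 2379/2500
3 3/2 4577/5000
4 2 4437/5000
5 5/2 1743/2000
6 3 8597/10000
7 7/2 1021/1250
8 4 4001/5000
DF(1.5y) is solved at step 3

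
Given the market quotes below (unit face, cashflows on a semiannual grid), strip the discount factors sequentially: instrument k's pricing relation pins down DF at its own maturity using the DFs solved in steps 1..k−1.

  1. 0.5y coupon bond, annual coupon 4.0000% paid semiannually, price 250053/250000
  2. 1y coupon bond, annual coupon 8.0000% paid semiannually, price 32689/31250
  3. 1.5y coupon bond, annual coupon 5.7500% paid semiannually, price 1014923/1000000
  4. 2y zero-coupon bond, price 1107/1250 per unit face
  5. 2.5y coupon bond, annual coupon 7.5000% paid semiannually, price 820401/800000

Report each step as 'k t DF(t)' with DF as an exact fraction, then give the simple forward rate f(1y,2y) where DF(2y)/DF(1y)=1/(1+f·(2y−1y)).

1 1/2 4903/5000
2 1 9681/10000
3 3/2 9321/10000
4 2 1107/1250
5 5/2 8523/10000
f(1y,2y) = ((9681/10000)/(1107/1250) − 1)/(1) = 275/2952 ≈ 9.3157%

step 1 [0.5y] bond c/2=1/50: DF=(250053/250000 − 1/50·(0))/(1+1/50) = 4903/5000 ≈ 0.980600
step 2 [1y] bond c/2=1/25: DF=(32689/31250 − 1/25·(0.980600))/(1+1/25) = 9681/10000 ≈ 0.968100
step 3 [1.5y] bond c/2=23/800: DF=(1014923/1000000 − 23/800·(0.980600+0.968100))/(1+23/800) = 9321/10000 ≈ 0.932100
step 4 [2y] zero: DF = P = 1107/1250 ≈ 0.885600
step 5 [2.5y] bond c/2=3/80: DF=(820401/800000 − 3/80·(0.980600+0.968100+0.932100+0.885600))/(1+3/80) = 8523/10000 ≈ 0.852300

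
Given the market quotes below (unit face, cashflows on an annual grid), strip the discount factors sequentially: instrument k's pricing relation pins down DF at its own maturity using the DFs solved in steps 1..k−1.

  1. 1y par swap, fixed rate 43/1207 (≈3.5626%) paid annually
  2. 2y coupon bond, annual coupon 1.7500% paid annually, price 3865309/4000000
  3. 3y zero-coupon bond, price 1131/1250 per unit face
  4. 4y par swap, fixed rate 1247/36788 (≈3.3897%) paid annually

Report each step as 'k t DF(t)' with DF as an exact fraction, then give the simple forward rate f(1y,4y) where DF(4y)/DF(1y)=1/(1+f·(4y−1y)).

1 1 1207/1250
2 2 9331/10000
3 3 1131/1250
4 4 8753/10000
f(1y,4y) = ((1207/1250)/(8753/10000) − 1)/(3) = 301/8753 ≈ 3.4388%

step 1 [1y] swap r/1=43/1207: DF=(1 − 43/1207·(0))/(1+43/1207) = 1207/1250 ≈ 0.965600
step 2 [2y] bond c/1=7/400: DF=(3865309/4000000 − 7/400·(0.965600))/(1+7/400) = 9331/10000 ≈ 0.933100
step 3 [3y] zero: DF = P = 1131/1250 ≈ 0.904800
step 4 [4y] swap r/1=1247/36788: DF=(1 − 1247/36788·(0.965600+0.933100+0.904800))/(1+1247/36788) = 8753/10000 ≈ 0.875300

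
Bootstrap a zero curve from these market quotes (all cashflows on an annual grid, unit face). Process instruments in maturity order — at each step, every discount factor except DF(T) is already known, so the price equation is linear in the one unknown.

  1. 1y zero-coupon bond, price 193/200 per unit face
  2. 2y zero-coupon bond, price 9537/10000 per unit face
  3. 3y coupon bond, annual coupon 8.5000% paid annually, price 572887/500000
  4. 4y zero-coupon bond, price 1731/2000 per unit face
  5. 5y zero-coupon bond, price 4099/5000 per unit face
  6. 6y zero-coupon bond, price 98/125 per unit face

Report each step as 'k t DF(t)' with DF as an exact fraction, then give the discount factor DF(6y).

step 1 [1y] zero: DF = P = 193/200 ≈ 0.965000
step 2 [2y] zero: DF = P = 9537/10000 ≈ 0.953700
step 3 [3y] bond c/1=17/200: DF=(572887/500000 − 17/200·(0.965000+0.953700))/(1+17/200) = 9057/10000 ≈ 0.905700
step 4 [4y] zero: DF = P = 1731/2000 ≈ 0.865500
step 5 [5y] zero: DF = P = 4099/5000 ≈ 0.819800
step 6 [6y] zero: DF = P = 98/125 ≈ 0.784000

1 1 193/200
2 2 9537/10000
3 3 9057/10000
4 4 1731/2000
5 5 4099/5000
6 6 98/125
DF(6y) = 98/125 ≈ 0.784000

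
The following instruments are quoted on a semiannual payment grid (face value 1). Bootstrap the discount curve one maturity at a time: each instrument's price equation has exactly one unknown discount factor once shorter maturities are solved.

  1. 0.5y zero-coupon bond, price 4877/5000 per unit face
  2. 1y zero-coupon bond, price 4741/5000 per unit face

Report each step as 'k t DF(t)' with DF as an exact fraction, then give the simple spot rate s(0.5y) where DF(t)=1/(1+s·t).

1 1/2 4877/5000
2 1 4741/5000
s(0.5y) = (1/(4877/5000) − 1)/(1/2) = 246/4877 ≈ 5.0441%

step 1 [0.5y] zero: DF = P = 4877/5000 ≈ 0.975400
step 2 [1y] zero: DF = P = 4741/5000 ≈ 0.948200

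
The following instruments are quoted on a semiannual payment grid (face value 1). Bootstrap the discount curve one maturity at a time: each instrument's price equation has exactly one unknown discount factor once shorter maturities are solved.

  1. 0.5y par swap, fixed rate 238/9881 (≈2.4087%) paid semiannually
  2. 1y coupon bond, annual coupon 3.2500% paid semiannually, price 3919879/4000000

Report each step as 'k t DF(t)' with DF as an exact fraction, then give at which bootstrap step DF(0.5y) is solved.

step 1 [0.5y] swap r/2=119/9881: DF=(1 − 119/9881·(0))/(1+119/9881) = 9881/10000 ≈ 0.988100
step 2 [1y] bond c/2=13/800: DF=(3919879/4000000 − 13/800·(0.988100))/(1+13/800) = 1897/2000 ≈ 0.948500

1 1/2 9881/10000
2 1 1897/2000
DF(0.5y) is solved at step 1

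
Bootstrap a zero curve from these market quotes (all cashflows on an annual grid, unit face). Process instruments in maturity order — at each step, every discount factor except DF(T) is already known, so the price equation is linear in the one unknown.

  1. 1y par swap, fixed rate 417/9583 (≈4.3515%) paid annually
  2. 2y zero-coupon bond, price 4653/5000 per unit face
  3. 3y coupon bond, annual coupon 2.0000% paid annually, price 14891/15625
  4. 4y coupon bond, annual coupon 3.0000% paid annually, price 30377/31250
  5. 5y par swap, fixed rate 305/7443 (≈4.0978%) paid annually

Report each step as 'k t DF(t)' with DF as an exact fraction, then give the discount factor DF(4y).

1 1 9583/10000
2 2 4653/5000
3 3 8973/10000
4 4 4313/5000
5 5 817/1000
DF(4y) = 4313/5000 ≈ 0.862600

step 1 [1y] swap r/1=417/9583: DF=(1 − 417/9583·(0))/(1+417/9583) = 9583/10000 ≈ 0.958300
step 2 [2y] zero: DF = P = 4653/5000 ≈ 0.930600
step 3 [3y] bond c/1=1/50: DF=(14891/15625 − 1/50·(0.958300+0.930600))/(1+1/50) = 8973/10000 ≈ 0.897300
step 4 [4y] bond c/1=3/100: DF=(30377/31250 − 3/100·(0.958300+0.930600+0.897300))/(1+3/100) = 4313/5000 ≈ 0.862600
step 5 [5y] swap r/1=305/7443: DF=(1 − 305/7443·(0.958300+0.930600+0.897300+0.862600))/(1+305/7443) = 817/1000 ≈ 0.817000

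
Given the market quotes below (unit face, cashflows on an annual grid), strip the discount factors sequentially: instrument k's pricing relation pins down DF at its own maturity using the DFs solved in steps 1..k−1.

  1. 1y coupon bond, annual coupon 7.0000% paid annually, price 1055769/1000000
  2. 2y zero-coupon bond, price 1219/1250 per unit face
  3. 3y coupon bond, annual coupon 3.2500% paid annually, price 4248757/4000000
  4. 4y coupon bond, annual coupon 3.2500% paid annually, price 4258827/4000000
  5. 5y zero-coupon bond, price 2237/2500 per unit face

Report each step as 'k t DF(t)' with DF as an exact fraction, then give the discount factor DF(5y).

step 1 [1y] bond c/1=7/100: DF=(1055769/1000000 − 7/100·(0))/(1+7/100) = 9867/10000 ≈ 0.986700
step 2 [2y] zero: DF = P = 1219/1250 ≈ 0.975200
step 3 [3y] bond c/1=13/400: DF=(4248757/4000000 − 13/400·(0.986700+0.975200))/(1+13/400) = 967/1000 ≈ 0.967000
step 4 [4y] bond c/1=13/400: DF=(4258827/4000000 − 13/400·(0.986700+0.975200+0.967000))/(1+13/400) = 939/1000 ≈ 0.939000
step 5 [5y] zero: DF = P = 2237/2500 ≈ 0.894800

1 1 9867/10000
2 2 1219/1250
3 3 967/1000
4 4 939/1000
5 5 2237/2500
DF(5y) = 2237/2500 ≈ 0.894800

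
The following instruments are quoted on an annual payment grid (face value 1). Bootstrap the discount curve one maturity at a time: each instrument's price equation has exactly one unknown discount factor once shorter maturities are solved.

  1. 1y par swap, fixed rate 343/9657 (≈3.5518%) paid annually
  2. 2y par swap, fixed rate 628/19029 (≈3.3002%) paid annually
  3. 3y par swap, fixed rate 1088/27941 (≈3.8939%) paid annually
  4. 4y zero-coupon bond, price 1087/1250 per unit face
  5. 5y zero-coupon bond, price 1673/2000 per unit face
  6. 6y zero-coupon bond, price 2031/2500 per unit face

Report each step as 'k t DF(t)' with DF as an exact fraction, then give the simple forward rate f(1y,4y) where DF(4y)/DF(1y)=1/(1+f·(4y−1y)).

1 1 9657/10000
2 2 2343/2500
3 3 557/625
4 4 1087/1250
5 5 1673/2000
6 6 2031/2500
f(1y,4y) = ((9657/10000)/(1087/1250) − 1)/(3) = 961/26088 ≈ 3.6837%

step 1 [1y] swap r/1=343/9657: DF=(1 − 343/9657·(0))/(1+343/9657) = 9657/10000 ≈ 0.965700
step 2 [2y] swap r/1=628/19029: DF=(1 − 628/19029·(0.965700))/(1+628/19029) = 2343/2500 ≈ 0.937200
step 3 [3y] swap r/1=1088/27941: DF=(1 − 1088/27941·(0.965700+0.937200))/(1+1088/27941) = 557/625 ≈ 0.891200
step 4 [4y] zero: DF = P = 1087/1250 ≈ 0.869600
step 5 [5y] zero: DF = P = 1673/2000 ≈ 0.836500
step 6 [6y] zero: DF = P = 2031/2500 ≈ 0.812400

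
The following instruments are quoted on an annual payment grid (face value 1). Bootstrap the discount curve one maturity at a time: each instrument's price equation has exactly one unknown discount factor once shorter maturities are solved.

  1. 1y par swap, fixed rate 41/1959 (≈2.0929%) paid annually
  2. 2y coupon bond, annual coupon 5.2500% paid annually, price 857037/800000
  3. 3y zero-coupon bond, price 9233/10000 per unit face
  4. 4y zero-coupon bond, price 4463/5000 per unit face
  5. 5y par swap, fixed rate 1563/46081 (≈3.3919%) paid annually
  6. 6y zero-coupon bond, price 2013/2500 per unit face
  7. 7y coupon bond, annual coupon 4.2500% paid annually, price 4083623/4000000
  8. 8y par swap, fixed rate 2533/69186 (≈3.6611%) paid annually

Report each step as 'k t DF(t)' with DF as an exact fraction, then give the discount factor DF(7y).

step 1 [1y] swap r/1=41/1959: DF=(1 − 41/1959·(0))/(1+41/1959) = 1959/2000 ≈ 0.979500
step 2 [2y] bond c/1=21/400: DF=(857037/800000 − 21/400·(0.979500))/(1+21/400) = 969/1000 ≈ 0.969000
step 3 [3y] zero: DF = P = 9233/10000 ≈ 0.923300
step 4 [4y] zero: DF = P = 4463/5000 ≈ 0.892600
step 5 [5y] swap r/1=1563/46081: DF=(1 − 1563/46081·(0.979500+0.969000+0.923300+0.892600))/(1+1563/46081) = 8437/10000 ≈ 0.843700
step 6 [6y] zero: DF = P = 2013/2500 ≈ 0.805200
step 7 [7y] bond c/1=17/400: DF=(4083623/4000000 − 17/400·(0.979500+0.969000+0.923300+0.892600+0.843700+0.805200))/(1+17/400) = 3793/5000 ≈ 0.758600
step 8 [8y] swap r/1=2533/69186: DF=(1 − 2533/69186·(0.979500+0.969000+0.923300+0.892600+0.843700+0.805200+0.758600))/(1+2533/69186) = 7467/10000 ≈ 0.746700

1 1 1959/2000
2 2 969/1000
3 3 9233/10000
4 4 4463/5000
5 5 8437/10000
6 6 2013/2500
7 7 3793/5000
8 8 7467/10000
DF(7y) = 3793/5000 ≈ 0.758600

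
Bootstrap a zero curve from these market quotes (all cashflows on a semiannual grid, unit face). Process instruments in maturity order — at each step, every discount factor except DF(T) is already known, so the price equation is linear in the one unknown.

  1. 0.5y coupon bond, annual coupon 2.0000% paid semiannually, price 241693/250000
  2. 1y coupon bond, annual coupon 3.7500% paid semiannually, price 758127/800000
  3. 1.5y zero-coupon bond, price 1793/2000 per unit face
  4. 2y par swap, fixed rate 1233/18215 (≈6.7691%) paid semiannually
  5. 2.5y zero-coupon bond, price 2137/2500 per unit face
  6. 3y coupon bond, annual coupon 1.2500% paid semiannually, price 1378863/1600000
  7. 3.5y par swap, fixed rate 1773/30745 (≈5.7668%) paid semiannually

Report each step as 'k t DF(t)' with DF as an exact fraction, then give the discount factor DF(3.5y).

step 1 [0.5y] bond c/2=1/100: DF=(241693/250000 − 1/100·(0))/(1+1/100) = 2393/2500 ≈ 0.957200
step 2 [1y] bond c/2=3/160: DF=(758127/800000 − 3/160·(0.957200))/(1+3/160) = 4563/5000 ≈ 0.912600
step 3 [1.5y] zero: DF = P = 1793/2000 ≈ 0.896500
step 4 [2y] swap r/2=1233/36430: DF=(1 − 1233/36430·(0.957200+0.912600+0.896500))/(1+1233/36430) = 8767/10000 ≈ 0.876700
step 5 [2.5y] zero: DF = P = 2137/2500 ≈ 0.854800
step 6 [3y] bond c/2=1/160: DF=(1378863/1600000 − 1/160·(0.957200+0.912600+0.896500+0.876700+0.854800))/(1+1/160) = 1657/2000 ≈ 0.828500
step 7 [3.5y] swap r/2=1773/61490: DF=(1 − 1773/61490·(0.957200+0.912600+0.896500+0.876700+0.854800+0.828500))/(1+1773/61490) = 8227/10000 ≈ 0.822700

1 1/2 2393/2500
2 1 4563/5000
3 3/2 1793/2000
4 2 8767/10000
5 5/2 2137/2500
6 3 1657/2000
7 7/2 8227/10000
DF(3.5y) = 8227/10000 ≈ 0.822700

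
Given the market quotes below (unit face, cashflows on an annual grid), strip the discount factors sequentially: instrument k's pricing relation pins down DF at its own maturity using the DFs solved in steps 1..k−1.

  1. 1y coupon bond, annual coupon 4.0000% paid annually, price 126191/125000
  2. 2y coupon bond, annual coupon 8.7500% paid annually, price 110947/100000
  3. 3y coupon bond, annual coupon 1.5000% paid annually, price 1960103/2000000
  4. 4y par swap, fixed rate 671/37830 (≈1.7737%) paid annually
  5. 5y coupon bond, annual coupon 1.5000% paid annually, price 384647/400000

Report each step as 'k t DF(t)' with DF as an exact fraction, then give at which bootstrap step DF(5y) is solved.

step 1 [1y] bond c/1=1/25: DF=(126191/125000 − 1/25·(0))/(1+1/25) = 9707/10000 ≈ 0.970700
step 2 [2y] bond c/1=7/80: DF=(110947/100000 − 7/80·(0.970700))/(1+7/80) = 9421/10000 ≈ 0.942100
step 3 [3y] bond c/1=3/200: DF=(1960103/2000000 − 3/200·(0.970700+0.942100))/(1+3/200) = 9373/10000 ≈ 0.937300
step 4 [4y] swap r/1=671/37830: DF=(1 − 671/37830·(0.970700+0.942100+0.937300))/(1+671/37830) = 9329/10000 ≈ 0.932900
step 5 [5y] bond c/1=3/200: DF=(384647/400000 − 3/200·(0.970700+0.942100+0.937300+0.932900))/(1+3/200) = 1783/2000 ≈ 0.891500

1 1 9707/10000
2 2 9421/10000
3 3 9373/10000
4 4 9329/10000
5 5 1783/2000
DF(5y) is solved at step 5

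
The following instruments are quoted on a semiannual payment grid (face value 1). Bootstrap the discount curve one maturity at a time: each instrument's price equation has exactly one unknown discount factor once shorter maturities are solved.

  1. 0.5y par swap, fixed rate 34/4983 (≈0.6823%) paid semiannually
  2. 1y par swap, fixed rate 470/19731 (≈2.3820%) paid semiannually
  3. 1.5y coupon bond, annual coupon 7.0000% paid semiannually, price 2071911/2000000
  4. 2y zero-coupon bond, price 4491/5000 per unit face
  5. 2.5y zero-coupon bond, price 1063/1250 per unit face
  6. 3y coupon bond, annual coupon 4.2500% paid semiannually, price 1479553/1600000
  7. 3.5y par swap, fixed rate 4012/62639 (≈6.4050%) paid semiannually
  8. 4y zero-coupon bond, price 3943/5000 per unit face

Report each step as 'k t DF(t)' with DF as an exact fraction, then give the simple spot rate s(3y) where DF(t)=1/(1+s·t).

step 1 [0.5y] swap r/2=17/4983: DF=(1 − 17/4983·(0))/(1+17/4983) = 4983/5000 ≈ 0.996600
step 2 [1y] swap r/2=235/19731: DF=(1 − 235/19731·(0.996600))/(1+235/19731) = 1953/2000 ≈ 0.976500
step 3 [1.5y] bond c/2=7/200: DF=(2071911/2000000 − 7/200·(0.996600+0.976500))/(1+7/200) = 4671/5000 ≈ 0.934200
step 4 [2y] zero: DF = P = 4491/5000 ≈ 0.898200
step 5 [2.5y] zero: DF = P = 1063/1250 ≈ 0.850400
step 6 [3y] bond c/2=17/800: DF=(1479553/1600000 − 17/800·(0.996600+0.976500+0.934200+0.898200+0.850400))/(1+17/800) = 4043/5000 ≈ 0.808600
step 7 [3.5y] swap r/2=2006/62639: DF=(1 − 2006/62639·(0.996600+0.976500+0.934200+0.898200+0.850400+0.808600))/(1+2006/62639) = 3997/5000 ≈ 0.799400
step 8 [4y] zero: DF = P = 3943/5000 ≈ 0.788600

1 1/2 4983/5000
2 1 1953/2000
3 3/2 4671/5000
4 2 4491/5000
5 5/2 1063/1250
6 3 4043/5000
7 7/2 3997/5000
8 4 3943/5000
s(3y) = (1/(4043/5000) − 1)/(3) = 319/4043 ≈ 7.8902%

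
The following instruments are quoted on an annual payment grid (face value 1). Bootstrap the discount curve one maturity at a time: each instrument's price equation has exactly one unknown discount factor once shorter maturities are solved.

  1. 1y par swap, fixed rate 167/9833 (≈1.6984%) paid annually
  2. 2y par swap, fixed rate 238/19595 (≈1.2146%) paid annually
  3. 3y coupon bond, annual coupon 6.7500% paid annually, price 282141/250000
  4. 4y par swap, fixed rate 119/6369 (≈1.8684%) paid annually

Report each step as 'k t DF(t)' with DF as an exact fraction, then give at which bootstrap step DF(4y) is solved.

step 1 [1y] swap r/1=167/9833: DF=(1 − 167/9833·(0))/(1+167/9833) = 9833/10000 ≈ 0.983300
step 2 [2y] swap r/1=238/19595: DF=(1 − 238/19595·(0.983300))/(1+238/19595) = 4881/5000 ≈ 0.976200
step 3 [3y] bond c/1=27/400: DF=(282141/250000 − 27/400·(0.983300+0.976200))/(1+27/400) = 9333/10000 ≈ 0.933300
step 4 [4y] swap r/1=119/6369: DF=(1 − 119/6369·(0.983300+0.976200+0.933300))/(1+119/6369) = 4643/5000 ≈ 0.928600

1 1 9833/10000
2 2 4881/5000
3 3 9333/10000
4 4 4643/5000
DF(4y) is solved at step 4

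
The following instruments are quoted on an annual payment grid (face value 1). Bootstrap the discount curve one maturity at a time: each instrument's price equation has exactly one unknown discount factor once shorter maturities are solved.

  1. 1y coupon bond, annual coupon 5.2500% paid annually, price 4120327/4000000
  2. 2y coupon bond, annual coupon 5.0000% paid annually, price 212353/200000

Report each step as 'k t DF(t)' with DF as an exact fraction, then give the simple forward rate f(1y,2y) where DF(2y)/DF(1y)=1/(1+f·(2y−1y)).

1 1 9787/10000
2 2 4823/5000
f(1y,2y) = ((9787/10000)/(4823/5000) − 1)/(1) = 141/9646 ≈ 1.4617%

step 1 [1y] bond c/1=21/400: DF=(4120327/4000000 − 21/400·(0))/(1+21/400) = 9787/10000 ≈ 0.978700
step 2 [2y] bond c/1=1/20: DF=(212353/200000 − 1/20·(0.978700))/(1+1/20) = 4823/5000 ≈ 0.964600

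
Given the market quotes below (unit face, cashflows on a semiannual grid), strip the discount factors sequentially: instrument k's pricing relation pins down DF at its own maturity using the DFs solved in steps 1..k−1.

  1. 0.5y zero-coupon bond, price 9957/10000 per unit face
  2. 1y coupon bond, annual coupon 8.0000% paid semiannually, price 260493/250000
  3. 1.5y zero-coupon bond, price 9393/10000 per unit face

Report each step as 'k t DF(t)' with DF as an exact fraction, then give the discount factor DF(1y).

step 1 [0.5y] zero: DF = P = 9957/10000 ≈ 0.995700
step 2 [1y] bond c/2=1/25: DF=(260493/250000 − 1/25·(0.995700))/(1+1/25) = 2409/2500 ≈ 0.963600
step 3 [1.5y] zero: DF = P = 9393/10000 ≈ 0.939300

1 1/2 9957/10000
2 1 2409/2500
3 3/2 9393/10000
DF(1y) = 2409/2500 ≈ 0.963600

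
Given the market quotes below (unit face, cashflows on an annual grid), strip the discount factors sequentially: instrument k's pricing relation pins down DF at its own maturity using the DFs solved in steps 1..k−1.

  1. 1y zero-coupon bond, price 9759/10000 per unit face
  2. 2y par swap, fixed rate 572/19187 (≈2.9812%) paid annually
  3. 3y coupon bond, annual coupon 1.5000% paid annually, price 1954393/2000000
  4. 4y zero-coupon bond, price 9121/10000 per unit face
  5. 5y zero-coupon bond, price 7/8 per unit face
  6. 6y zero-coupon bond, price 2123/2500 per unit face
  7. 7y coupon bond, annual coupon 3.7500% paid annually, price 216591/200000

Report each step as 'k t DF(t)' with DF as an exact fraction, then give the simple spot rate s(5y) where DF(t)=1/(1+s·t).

1 1 9759/10000
2 2 2357/2500
3 3 584/625
4 4 9121/10000
5 5 7/8
6 6 2123/2500
7 7 4227/5000
s(5y) = (1/(7/8) − 1)/(5) = 1/35 ≈ 2.8571%

step 1 [1y] zero: DF = P = 9759/10000 ≈ 0.975900
step 2 [2y] swap r/1=572/19187: DF=(1 − 572/19187·(0.975900))/(1+572/19187) = 2357/2500 ≈ 0.942800
step 3 [3y] bond c/1=3/200: DF=(1954393/2000000 − 3/200·(0.975900+0.942800))/(1+3/200) = 584/625 ≈ 0.934400
step 4 [4y] zero: DF = P = 9121/10000 ≈ 0.912100
step 5 [5y] zero: DF = P = 7/8 ≈ 0.875000
step 6 [6y] zero: DF = P = 2123/2500 ≈ 0.849200
step 7 [7y] bond c/1=3/80: DF=(216591/200000 − 3/80·(0.975900+0.942800+0.934400+0.912100+0.875000+0.849200))/(1+3/80) = 4227/5000 ≈ 0.845400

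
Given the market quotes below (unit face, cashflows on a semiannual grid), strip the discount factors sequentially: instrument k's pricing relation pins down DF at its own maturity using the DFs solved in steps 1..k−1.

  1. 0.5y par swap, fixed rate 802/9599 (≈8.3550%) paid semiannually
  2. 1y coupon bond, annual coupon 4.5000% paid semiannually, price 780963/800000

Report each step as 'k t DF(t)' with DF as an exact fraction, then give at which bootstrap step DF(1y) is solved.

step 1 [0.5y] swap r/2=401/9599: DF=(1 − 401/9599·(0))/(1+401/9599) = 9599/10000 ≈ 0.959900
step 2 [1y] bond c/2=9/400: DF=(780963/800000 − 9/400·(0.959900))/(1+9/400) = 1167/1250 ≈ 0.933600

1 1/2 9599/10000
2 1 1167/1250
DF(1y) is solved at step 2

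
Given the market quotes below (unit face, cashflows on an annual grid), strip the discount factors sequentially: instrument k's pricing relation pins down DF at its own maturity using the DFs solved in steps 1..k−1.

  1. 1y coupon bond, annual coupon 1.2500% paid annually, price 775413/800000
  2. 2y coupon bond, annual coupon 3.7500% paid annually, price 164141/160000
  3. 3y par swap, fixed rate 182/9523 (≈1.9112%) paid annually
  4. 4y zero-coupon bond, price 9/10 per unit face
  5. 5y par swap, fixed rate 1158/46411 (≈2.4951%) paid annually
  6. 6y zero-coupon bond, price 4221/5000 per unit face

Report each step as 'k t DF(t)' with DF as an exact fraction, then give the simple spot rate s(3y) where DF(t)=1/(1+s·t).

step 1 [1y] bond c/1=1/80: DF=(775413/800000 − 1/80·(0))/(1+1/80) = 9573/10000 ≈ 0.957300
step 2 [2y] bond c/1=3/80: DF=(164141/160000 − 3/80·(0.957300))/(1+3/80) = 4771/5000 ≈ 0.954200
step 3 [3y] swap r/1=182/9523: DF=(1 − 182/9523·(0.957300+0.954200))/(1+182/9523) = 4727/5000 ≈ 0.945400
step 4 [4y] zero: DF = P = 9/10 ≈ 0.900000
step 5 [5y] swap r/1=1158/46411: DF=(1 − 1158/46411·(0.957300+0.954200+0.945400+0.900000))/(1+1158/46411) = 4421/5000 ≈ 0.884200
step 6 [6y] zero: DF = P = 4221/5000 ≈ 0.844200

1 1 9573/10000
2 2 4771/5000
3 3 4727/5000
4 4 9/10
5 5 4421/5000
6 6 4221/5000
s(3y) = (1/(4727/5000) − 1)/(3) = 91/4727 ≈ 1.9251%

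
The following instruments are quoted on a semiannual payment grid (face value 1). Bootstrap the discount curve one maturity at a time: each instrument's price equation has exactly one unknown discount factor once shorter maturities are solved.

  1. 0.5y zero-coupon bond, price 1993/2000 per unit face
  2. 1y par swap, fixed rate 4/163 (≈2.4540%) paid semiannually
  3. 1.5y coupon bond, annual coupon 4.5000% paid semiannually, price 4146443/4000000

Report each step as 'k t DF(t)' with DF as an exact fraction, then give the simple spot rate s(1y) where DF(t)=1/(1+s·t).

1 1/2 1993/2000
2 1 4879/5000
3 3/2 1213/1250
s(1y) = (1/(4879/5000) − 1)/(1) = 121/4879 ≈ 2.4800%

step 1 [0.5y] zero: DF = P = 1993/2000 ≈ 0.996500
step 2 [1y] swap r/2=2/163: DF=(1 − 2/163·(0.996500))/(1+2/163) = 4879/5000 ≈ 0.975800
step 3 [1.5y] bond c/2=9/400: DF=(4146443/4000000 − 9/400·(0.996500+0.975800))/(1+9/400) = 1213/1250 ≈ 0.970400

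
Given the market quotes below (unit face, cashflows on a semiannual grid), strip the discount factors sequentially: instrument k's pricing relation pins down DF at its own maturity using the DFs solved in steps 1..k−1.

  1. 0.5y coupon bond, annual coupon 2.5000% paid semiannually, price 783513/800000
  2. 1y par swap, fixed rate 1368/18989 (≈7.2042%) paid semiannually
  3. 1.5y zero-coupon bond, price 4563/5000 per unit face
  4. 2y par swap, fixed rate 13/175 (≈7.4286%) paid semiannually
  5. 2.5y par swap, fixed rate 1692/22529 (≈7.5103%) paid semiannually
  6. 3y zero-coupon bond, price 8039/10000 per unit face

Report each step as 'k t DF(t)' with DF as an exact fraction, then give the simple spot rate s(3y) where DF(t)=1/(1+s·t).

step 1 [0.5y] bond c/2=1/80: DF=(783513/800000 − 1/80·(0))/(1+1/80) = 9673/10000 ≈ 0.967300
step 2 [1y] swap r/2=684/18989: DF=(1 − 684/18989·(0.967300))/(1+684/18989) = 2329/2500 ≈ 0.931600
step 3 [1.5y] zero: DF = P = 4563/5000 ≈ 0.912600
step 4 [2y] swap r/2=13/350: DF=(1 − 13/350·(0.967300+0.931600+0.912600))/(1+13/350) = 1727/2000 ≈ 0.863500
step 5 [2.5y] swap r/2=846/22529: DF=(1 − 846/22529·(0.967300+0.931600+0.912600+0.863500))/(1+846/22529) = 2077/2500 ≈ 0.830800
step 6 [3y] zero: DF = P = 8039/10000 ≈ 0.803900

1 1/2 9673/10000
2 1 2329/2500
3 3/2 4563/5000
4 2 1727/2000
5 5/2 2077/2500
6 3 8039/10000
s(3y) = (1/(8039/10000) − 1)/(3) = 1961/24117 ≈ 8.1312%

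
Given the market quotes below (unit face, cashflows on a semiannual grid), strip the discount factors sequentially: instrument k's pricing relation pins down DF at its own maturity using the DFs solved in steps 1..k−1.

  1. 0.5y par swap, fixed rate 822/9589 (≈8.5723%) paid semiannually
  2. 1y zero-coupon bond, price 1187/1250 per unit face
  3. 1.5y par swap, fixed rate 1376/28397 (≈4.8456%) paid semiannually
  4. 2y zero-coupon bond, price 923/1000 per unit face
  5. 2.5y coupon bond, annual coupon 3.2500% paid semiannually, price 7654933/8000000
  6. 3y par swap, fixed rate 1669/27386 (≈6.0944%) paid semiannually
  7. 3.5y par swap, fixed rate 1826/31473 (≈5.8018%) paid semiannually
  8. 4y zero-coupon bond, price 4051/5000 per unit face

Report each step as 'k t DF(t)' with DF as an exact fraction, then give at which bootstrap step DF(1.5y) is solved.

step 1 [0.5y] swap r/2=411/9589: DF=(1 − 411/9589·(0))/(1+411/9589) = 9589/10000 ≈ 0.958900
step 2 [1y] zero: DF = P = 1187/1250 ≈ 0.949600
step 3 [1.5y] swap r/2=688/28397: DF=(1 − 688/28397·(0.958900+0.949600))/(1+688/28397) = 582/625 ≈ 0.931200
step 4 [2y] zero: DF = P = 923/1000 ≈ 0.923000
step 5 [2.5y] bond c/2=13/800: DF=(7654933/8000000 − 13/800·(0.958900+0.949600+0.931200+0.923000))/(1+13/800) = 4407/5000 ≈ 0.881400
step 6 [3y] swap r/2=1669/54772: DF=(1 − 1669/54772·(0.958900+0.949600+0.931200+0.923000+0.881400))/(1+1669/54772) = 8331/10000 ≈ 0.833100
step 7 [3.5y] swap r/2=913/31473: DF=(1 − 913/31473·(0.958900+0.949600+0.931200+0.923000+0.881400+0.833100))/(1+913/31473) = 4087/5000 ≈ 0.817400
step 8 [4y] zero: DF = P = 4051/5000 ≈ 0.810200

1 1/2 9589/10000
2 1 1187/1250
3 3/2 582/625
4 2 923/1000
5 5/2 4407/5000
6 3 8331/10000
7 7/2 4087/5000
8 4 4051/5000
DF(1.5y) is solved at step 3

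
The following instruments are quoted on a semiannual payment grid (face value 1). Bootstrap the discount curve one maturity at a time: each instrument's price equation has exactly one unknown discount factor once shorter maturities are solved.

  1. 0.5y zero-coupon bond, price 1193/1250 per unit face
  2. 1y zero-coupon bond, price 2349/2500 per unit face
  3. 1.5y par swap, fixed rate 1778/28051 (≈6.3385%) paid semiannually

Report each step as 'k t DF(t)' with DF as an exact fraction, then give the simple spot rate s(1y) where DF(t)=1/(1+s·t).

step 1 [0.5y] zero: DF = P = 1193/1250 ≈ 0.954400
step 2 [1y] zero: DF = P = 2349/2500 ≈ 0.939600
step 3 [1.5y] swap r/2=889/28051: DF=(1 − 889/28051·(0.954400+0.939600))/(1+889/28051) = 9111/10000 ≈ 0.911100

1 1/2 1193/1250
2 1 2349/2500
3 3/2 9111/10000
s(1y) = (1/(2349/2500) − 1)/(1) = 151/2349 ≈ 6.4283%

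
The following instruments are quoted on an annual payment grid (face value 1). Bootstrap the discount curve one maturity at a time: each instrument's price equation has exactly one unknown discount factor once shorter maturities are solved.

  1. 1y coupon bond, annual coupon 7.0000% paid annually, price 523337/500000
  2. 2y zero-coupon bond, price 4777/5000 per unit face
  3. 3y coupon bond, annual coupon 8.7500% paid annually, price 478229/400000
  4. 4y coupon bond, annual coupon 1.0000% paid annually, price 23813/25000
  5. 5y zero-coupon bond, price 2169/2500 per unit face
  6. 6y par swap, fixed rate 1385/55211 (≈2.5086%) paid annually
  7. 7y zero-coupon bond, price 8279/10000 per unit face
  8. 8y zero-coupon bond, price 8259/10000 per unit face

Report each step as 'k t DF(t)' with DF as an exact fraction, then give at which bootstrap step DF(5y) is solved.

1 1 4891/5000
2 2 4777/5000
3 3 4719/5000
4 4 4573/5000
5 5 2169/2500
6 6 1723/2000
7 7 8279/10000
8 8 8259/10000
DF(5y) is solved at step 5

step 1 [1y] bond c/1=7/100: DF=(523337/500000 − 7/100·(0))/(1+7/100) = 4891/5000 ≈ 0.978200
step 2 [2y] zero: DF = P = 4777/5000 ≈ 0.955400
step 3 [3y] bond c/1=7/80: DF=(478229/400000 − 7/80·(0.978200+0.955400))/(1+7/80) = 4719/5000 ≈ 0.943800
step 4 [4y] bond c/1=1/100: DF=(23813/25000 − 1/100·(0.978200+0.955400+0.943800))/(1+1/100) = 4573/5000 ≈ 0.914600
step 5 [5y] zero: DF = P = 2169/2500 ≈ 0.867600
step 6 [6y] swap r/1=1385/55211: DF=(1 − 1385/55211·(0.978200+0.955400+0.943800+0.914600+0.867600))/(1+1385/55211) = 1723/2000 ≈ 0.861500
step 7 [7y] zero: DF = P = 8279/10000 ≈ 0.827900
step 8 [8y] zero: DF = P = 8259/10000 ≈ 0.825900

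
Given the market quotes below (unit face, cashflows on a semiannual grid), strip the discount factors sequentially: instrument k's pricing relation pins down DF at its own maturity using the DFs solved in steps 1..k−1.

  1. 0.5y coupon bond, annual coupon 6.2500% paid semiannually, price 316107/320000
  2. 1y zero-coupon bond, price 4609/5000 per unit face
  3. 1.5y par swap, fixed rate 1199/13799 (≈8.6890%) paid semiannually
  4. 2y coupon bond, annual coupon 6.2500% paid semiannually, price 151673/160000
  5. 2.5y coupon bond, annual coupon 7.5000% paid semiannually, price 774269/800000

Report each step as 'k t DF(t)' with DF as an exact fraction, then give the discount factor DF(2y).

1 1/2 9579/10000
2 1 4609/5000
3 3/2 8801/10000
4 2 2089/2500
5 5/2 8029/10000
DF(2y) = 2089/2500 ≈ 0.835600

step 1 [0.5y] bond c/2=1/32: DF=(316107/320000 − 1/32·(0))/(1+1/32) = 9579/10000 ≈ 0.957900
step 2 [1y] zero: DF = P = 4609/5000 ≈ 0.921800
step 3 [1.5y] swap r/2=1199/27598: DF=(1 − 1199/27598·(0.957900+0.921800))/(1+1199/27598) = 8801/10000 ≈ 0.880100
step 4 [2y] bond c/2=1/32: DF=(151673/160000 − 1/32·(0.957900+0.921800+0.880100))/(1+1/32) = 2089/2500 ≈ 0.835600
step 5 [2.5y] bond c/2=3/80: DF=(774269/800000 − 3/80·(0.957900+0.921800+0.880100+0.835600))/(1+3/80) = 8029/10000 ≈ 0.802900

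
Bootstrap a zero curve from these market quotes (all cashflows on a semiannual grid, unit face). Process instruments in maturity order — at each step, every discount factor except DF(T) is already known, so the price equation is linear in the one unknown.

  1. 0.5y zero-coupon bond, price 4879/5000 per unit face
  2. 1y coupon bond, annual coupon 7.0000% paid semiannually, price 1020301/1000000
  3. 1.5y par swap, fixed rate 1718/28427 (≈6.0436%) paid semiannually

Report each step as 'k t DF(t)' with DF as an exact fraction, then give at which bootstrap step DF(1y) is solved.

1 1/2 4879/5000
2 1 1191/1250
3 3/2 9141/10000
DF(1y) is solved at step 2

step 1 [0.5y] zero: DF = P = 4879/5000 ≈ 0.975800
step 2 [1y] bond c/2=7/200: DF=(1020301/1000000 − 7/200·(0.975800))/(1+7/200) = 1191/1250 ≈ 0.952800
step 3 [1.5y] swap r/2=859/28427: DF=(1 − 859/28427·(0.975800+0.952800))/(1+859/28427) = 9141/10000 ≈ 0.914100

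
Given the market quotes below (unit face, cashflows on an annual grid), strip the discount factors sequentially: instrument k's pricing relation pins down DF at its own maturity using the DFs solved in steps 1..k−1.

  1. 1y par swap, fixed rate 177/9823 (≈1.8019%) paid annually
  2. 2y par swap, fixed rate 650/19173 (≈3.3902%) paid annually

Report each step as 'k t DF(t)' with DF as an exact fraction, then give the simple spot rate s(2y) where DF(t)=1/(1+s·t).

step 1 [1y] swap r/1=177/9823: DF=(1 − 177/9823·(0))/(1+177/9823) = 9823/10000 ≈ 0.982300
step 2 [2y] swap r/1=650/19173: DF=(1 − 650/19173·(0.982300))/(1+650/19173) = 187/200 ≈ 0.935000

1 1 9823/10000
2 2 187/200
s(2y) = (1/(187/200) − 1)/(2) = 13/374 ≈ 3.4759%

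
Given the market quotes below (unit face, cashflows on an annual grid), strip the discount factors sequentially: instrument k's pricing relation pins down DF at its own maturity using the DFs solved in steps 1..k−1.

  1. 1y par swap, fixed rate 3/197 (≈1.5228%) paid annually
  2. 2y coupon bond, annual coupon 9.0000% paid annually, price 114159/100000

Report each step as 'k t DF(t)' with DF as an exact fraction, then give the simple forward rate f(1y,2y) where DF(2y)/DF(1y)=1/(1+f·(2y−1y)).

1 1 197/200
2 2 483/500
f(1y,2y) = ((197/200)/(483/500) − 1)/(1) = 19/966 ≈ 1.9669%

step 1 [1y] swap r/1=3/197: DF=(1 − 3/197·(0))/(1+3/197) = 197/200 ≈ 0.985000
step 2 [2y] bond c/1=9/100: DF=(114159/100000 − 9/100·(0.985000))/(1+9/100) = 483/500 ≈ 0.966000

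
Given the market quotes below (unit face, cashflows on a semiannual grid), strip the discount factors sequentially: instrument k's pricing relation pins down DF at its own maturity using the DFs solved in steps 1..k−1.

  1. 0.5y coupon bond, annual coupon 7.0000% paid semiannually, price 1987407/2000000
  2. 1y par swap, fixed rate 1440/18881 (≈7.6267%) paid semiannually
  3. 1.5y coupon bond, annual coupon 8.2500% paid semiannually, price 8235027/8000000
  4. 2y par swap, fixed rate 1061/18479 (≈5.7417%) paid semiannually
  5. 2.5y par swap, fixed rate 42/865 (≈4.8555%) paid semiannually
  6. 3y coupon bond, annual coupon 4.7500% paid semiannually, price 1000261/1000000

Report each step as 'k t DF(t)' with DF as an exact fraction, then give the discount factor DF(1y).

1 1/2 9601/10000
2 1 116/125
3 3/2 4569/5000
4 2 8939/10000
5 5/2 8887/10000
6 3 8707/10000
DF(1y) = 116/125 ≈ 0.928000

step 1 [0.5y] bond c/2=7/200: DF=(1987407/2000000 − 7/200·(0))/(1+7/200) = 9601/10000 ≈ 0.960100
step 2 [1y] swap r/2=720/18881: DF=(1 − 720/18881·(0.960100))/(1+720/18881) = 116/125 ≈ 0.928000
step 3 [1.5y] bond c/2=33/800: DF=(8235027/8000000 − 33/800·(0.960100+0.928000))/(1+33/800) = 4569/5000 ≈ 0.913800
step 4 [2y] swap r/2=1061/36958: DF=(1 − 1061/36958·(0.960100+0.928000+0.913800))/(1+1061/36958) = 8939/10000 ≈ 0.893900
step 5 [2.5y] swap r/2=21/865: DF=(1 − 21/865·(0.960100+0.928000+0.913800+0.893900))/(1+21/865) = 8887/10000 ≈ 0.888700
step 6 [3y] bond c/2=19/800: DF=(1000261/1000000 − 19/800·(0.960100+0.928000+0.913800+0.893900+0.888700))/(1+19/800) = 8707/10000 ≈ 0.870700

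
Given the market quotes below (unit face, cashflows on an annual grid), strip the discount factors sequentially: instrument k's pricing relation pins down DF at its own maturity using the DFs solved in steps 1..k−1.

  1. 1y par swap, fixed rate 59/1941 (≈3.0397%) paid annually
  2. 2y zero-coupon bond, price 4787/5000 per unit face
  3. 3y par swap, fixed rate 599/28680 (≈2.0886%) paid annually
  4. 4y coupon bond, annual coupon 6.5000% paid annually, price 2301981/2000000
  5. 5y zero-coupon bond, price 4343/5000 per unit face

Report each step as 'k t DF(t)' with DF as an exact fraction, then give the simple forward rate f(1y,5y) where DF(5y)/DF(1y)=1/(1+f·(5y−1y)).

step 1 [1y] swap r/1=59/1941: DF=(1 − 59/1941·(0))/(1+59/1941) = 1941/2000 ≈ 0.970500
step 2 [2y] zero: DF = P = 4787/5000 ≈ 0.957400
step 3 [3y] swap r/1=599/28680: DF=(1 − 599/28680·(0.970500+0.957400))/(1+599/28680) = 9401/10000 ≈ 0.940100
step 4 [4y] bond c/1=13/200: DF=(2301981/2000000 − 13/200·(0.970500+0.957400+0.940100))/(1+13/200) = 9057/10000 ≈ 0.905700
step 5 [5y] zero: DF = P = 4343/5000 ≈ 0.868600

1 1 1941/2000
2 2 4787/5000
3 3 9401/10000
4 4 9057/10000
5 5 4343/5000
f(1y,5y) = ((1941/2000)/(4343/5000) − 1)/(4) = 1019/34744 ≈ 2.9329%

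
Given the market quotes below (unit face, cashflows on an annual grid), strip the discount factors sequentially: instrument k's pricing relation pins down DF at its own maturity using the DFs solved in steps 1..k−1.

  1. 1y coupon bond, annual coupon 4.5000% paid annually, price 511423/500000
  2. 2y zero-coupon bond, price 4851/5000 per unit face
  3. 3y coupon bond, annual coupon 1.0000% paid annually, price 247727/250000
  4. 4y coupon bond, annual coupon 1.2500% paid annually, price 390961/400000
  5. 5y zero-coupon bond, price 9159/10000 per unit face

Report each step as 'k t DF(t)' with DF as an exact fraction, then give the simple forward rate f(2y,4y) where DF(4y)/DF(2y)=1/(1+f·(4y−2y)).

step 1 [1y] bond c/1=9/200: DF=(511423/500000 − 9/200·(0))/(1+9/200) = 2447/2500 ≈ 0.978800
step 2 [2y] zero: DF = P = 4851/5000 ≈ 0.970200
step 3 [3y] bond c/1=1/100: DF=(247727/250000 − 1/100·(0.978800+0.970200))/(1+1/100) = 4809/5000 ≈ 0.961800
step 4 [4y] bond c/1=1/80: DF=(390961/400000 − 1/80·(0.978800+0.970200+0.961800))/(1+1/80) = 4647/5000 ≈ 0.929400
step 5 [5y] zero: DF = P = 9159/10000 ≈ 0.915900

1 1 2447/2500
2 2 4851/5000
3 3 4809/5000
4 4 4647/5000
5 5 9159/10000
f(2y,4y) = ((4851/5000)/(4647/5000) − 1)/(2) = 34/1549 ≈ 2.1950%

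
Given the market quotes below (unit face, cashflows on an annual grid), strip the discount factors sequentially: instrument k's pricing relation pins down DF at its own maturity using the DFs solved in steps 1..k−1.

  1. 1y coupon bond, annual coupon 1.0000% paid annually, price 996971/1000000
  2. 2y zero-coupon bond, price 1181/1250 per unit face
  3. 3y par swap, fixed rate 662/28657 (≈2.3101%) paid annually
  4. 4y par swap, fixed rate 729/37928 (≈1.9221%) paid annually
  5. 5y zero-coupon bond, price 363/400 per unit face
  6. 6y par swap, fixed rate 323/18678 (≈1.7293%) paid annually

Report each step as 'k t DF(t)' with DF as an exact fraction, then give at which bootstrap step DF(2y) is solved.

step 1 [1y] bond c/1=1/100: DF=(996971/1000000 − 1/100·(0))/(1+1/100) = 9871/10000 ≈ 0.987100
step 2 [2y] zero: DF = P = 1181/1250 ≈ 0.944800
step 3 [3y] swap r/1=662/28657: DF=(1 − 662/28657·(0.987100+0.944800))/(1+662/28657) = 4669/5000 ≈ 0.933800
step 4 [4y] swap r/1=729/37928: DF=(1 − 729/37928·(0.987100+0.944800+0.933800))/(1+729/37928) = 9271/10000 ≈ 0.927100
step 5 [5y] zero: DF = P = 363/400 ≈ 0.907500
step 6 [6y] swap r/1=323/18678: DF=(1 − 323/18678·(0.987100+0.944800+0.933800+0.927100+0.907500))/(1+323/18678) = 9031/10000 ≈ 0.903100

1 1 9871/10000
2 2 1181/1250
3 3 4669/5000
4 4 9271/10000
5 5 363/400
6 6 9031/10000
DF(2y) is solved at step 2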